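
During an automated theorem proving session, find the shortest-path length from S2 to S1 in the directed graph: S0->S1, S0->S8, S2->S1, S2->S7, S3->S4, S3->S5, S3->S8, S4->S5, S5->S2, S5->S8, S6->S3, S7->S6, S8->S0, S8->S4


BFS layer-by-layer from S2:
  dist 0: {S2}
  dist 1: {S1, S7}
  -> S1 reached at distance 1
Shortest path length = 1

1


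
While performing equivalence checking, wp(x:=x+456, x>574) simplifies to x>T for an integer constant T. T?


Formula: wp(x:=E, P) = P[E/x] (substitute E for x in postcondition)
Step 1: Postcondition: x>574
Step 2: Substitute x+456 for x: x+456>574
Step 3: Solve for x: x > 574-456 = 118

118


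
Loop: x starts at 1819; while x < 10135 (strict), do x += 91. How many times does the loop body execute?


Step 1: x goes from 1819 toward 10135 by 91; the body runs while x<10135, so iterations = ceil((bound-start)/step)
Step 2: Distance=8316
Step 3: ceil(8316/91)=92

92


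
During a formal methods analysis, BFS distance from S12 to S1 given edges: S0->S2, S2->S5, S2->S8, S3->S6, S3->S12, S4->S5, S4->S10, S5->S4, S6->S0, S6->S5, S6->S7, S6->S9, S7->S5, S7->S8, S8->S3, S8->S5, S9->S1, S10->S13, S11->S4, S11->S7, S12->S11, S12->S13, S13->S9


BFS layer-by-layer from S12:
  dist 0: {S12}
  dist 1: {S11, S13}
  dist 2: {S4, S7, S9}
  dist 3: {S1, S5, S8, S10}
  -> S1 reached at distance 3
Shortest path length = 3

3


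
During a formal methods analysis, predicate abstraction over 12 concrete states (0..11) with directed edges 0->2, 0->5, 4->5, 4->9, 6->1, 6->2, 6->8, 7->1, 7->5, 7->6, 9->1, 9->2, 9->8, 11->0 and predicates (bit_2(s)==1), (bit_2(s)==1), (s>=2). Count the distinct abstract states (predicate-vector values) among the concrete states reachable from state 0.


BFS from 0:
Concrete reachable: {0, 2, 5}
Abstract via predicates (bit_2(s)==1), (bit_2(s)==1), (s>=2):
  (0,0,0) <- {0}
  (0,0,1) <- {2}
  (1,1,1) <- {5}
Distinct abstract states = 3

3


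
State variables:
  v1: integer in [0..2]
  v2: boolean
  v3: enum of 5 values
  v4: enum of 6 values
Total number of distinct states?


State space = product of domain sizes of all variables.
Domain sizes:
  v1 (integer in [0..2]): 3
  v2 (boolean): 2
  v3 (enum of 5 values): 5
  v4 (enum of 6 values): 6
Product = 3 * 2 * 5 * 6 = 180

180


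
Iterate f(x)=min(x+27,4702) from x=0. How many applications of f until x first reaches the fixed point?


Step 1: x=0, cap=4702, increment=27
Step 2: x grows by 27 each step until capped at 4702; fixed point is x=4702
Step 3: iterations = ceil(4702/27) = 175

175


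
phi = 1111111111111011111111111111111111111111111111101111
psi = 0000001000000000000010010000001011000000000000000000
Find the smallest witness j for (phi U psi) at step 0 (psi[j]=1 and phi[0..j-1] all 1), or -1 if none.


(phi U psi) at 0: need smallest j with psi[j]=1 and phi[i]=1 for all i in [0,j).
Scan from step 0:
  step 0: phi=1, psi=0 -> continue
  step 1: phi=1, psi=0 -> continue
  step 2: phi=1, psi=0 -> continue
  step 3: phi=1, psi=0 -> continue
  step 6: psi=1 and phi held for [0,6) -> witness found
Witness step = 6

6


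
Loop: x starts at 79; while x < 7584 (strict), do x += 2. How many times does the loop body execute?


Step 1: x goes from 79 toward 7584 by 2; the body runs while x<7584, so iterations = ceil((bound-start)/step)
Step 2: Distance=7505
Step 3: ceil(7505/2)=3753

3753


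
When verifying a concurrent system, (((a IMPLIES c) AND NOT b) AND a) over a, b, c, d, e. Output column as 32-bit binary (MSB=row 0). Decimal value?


Formula: (((a IMPLIES c) AND NOT b) AND a) over a, b, c, d, e (32 rows)
Evaluate each row (bits = a,b,c,d,e, MSB first):
  row 0 [00000]: (((0 IMPLIES 0) AND NOT 0) AND 0) -> 0
  row 1 [00001]: (((0 IMPLIES 0) AND NOT 0) AND 0) -> 0
  row 2 [00010]: (((0 IMPLIES 0) AND NOT 0) AND 0) -> 0
  row 3 [00011]: (((0 IMPLIES 0) AND NOT 0) AND 0) -> 0
  row 4 [00100]: (((0 IMPLIES 1) AND NOT 0) AND 0) -> 0
  row 5 [00101]: (((0 IMPLIES 1) AND NOT 0) AND 0) -> 0
  row 6 [00110]: (((0 IMPLIES 1) AND NOT 0) AND 0) -> 0
  row 7 [00111]: (((0 IMPLIES 1) AND NOT 0) AND 0) -> 0
  row 8 [01000]: (((0 IMPLIES 0) AND NOT 1) AND 0) -> 0
  row 9 [01001]: (((0 IMPLIES 0) AND NOT 1) AND 0) -> 0
  row 10 [01010]: (((0 IMPLIES 0) AND NOT 1) AND 0) -> 0
  row 11 [01011]: (((0 IMPLIES 0) AND NOT 1) AND 0) -> 0
  row 12 [01100]: (((0 IMPLIES 1) AND NOT 1) AND 0) -> 0
  row 13 [01101]: (((0 IMPLIES 1) AND NOT 1) AND 0) -> 0
  row 14 [01110]: (((0 IMPLIES 1) AND NOT 1) AND 0) -> 0
  row 15 [01111]: (((0 IMPLIES 1) AND NOT 1) AND 0) -> 0
  row 16 [10000]: (((1 IMPLIES 0) AND NOT 0) AND 1) -> 0
  row 17 [10001]: (((1 IMPLIES 0) AND NOT 0) AND 1) -> 0
  row 18 [10010]: (((1 IMPLIES 0) AND NOT 0) AND 1) -> 0
  row 19 [10011]: (((1 IMPLIES 0) AND NOT 0) AND 1) -> 0
  row 20 [10100]: (((1 IMPLIES 1) AND NOT 0) AND 1) -> 1
  row 21 [10101]: (((1 IMPLIES 1) AND NOT 0) AND 1) -> 1
  row 22 [10110]: (((1 IMPLIES 1) AND NOT 0) AND 1) -> 1
  row 23 [10111]: (((1 IMPLIES 1) AND NOT 0) AND 1) -> 1
  row 24 [11000]: (((1 IMPLIES 0) AND NOT 1) AND 1) -> 0
  row 25 [11001]: (((1 IMPLIES 0) AND NOT 1) AND 1) -> 0
  row 26 [11010]: (((1 IMPLIES 0) AND NOT 1) AND 1) -> 0
  row 27 [11011]: (((1 IMPLIES 0) AND NOT 1) AND 1) -> 0
  row 28 [11100]: (((1 IMPLIES 1) AND NOT 1) AND 1) -> 0
  row 29 [11101]: (((1 IMPLIES 1) AND NOT 1) AND 1) -> 0
  row 30 [11110]: (((1 IMPLIES 1) AND NOT 1) AND 1) -> 0
  row 31 [11111]: (((1 IMPLIES 1) AND NOT 1) AND 1) -> 0
Full result column, 4 rows per line (a,b,c fixed per line; d,e runs 00..11 left to right):
  rows 0-3 [a,b,c=000]: 0000  = hex 0
  rows 4-7 [a,b,c=001]: 0000  = hex 0
  rows 8-11 [a,b,c=010]: 0000  = hex 0
  rows 12-15 [a,b,c=011]: 0000  = hex 0
  rows 16-19 [a,b,c=100]: 0000  = hex 0
  rows 20-23 [a,b,c=101]: 1111  = hex F
  rows 24-27 [a,b,c=110]: 0000  = hex 0
  rows 28-31 [a,b,c=111]: 0000  = hex 0
Output column (row 0 .. row 31) = 00000000000000000000111100000000
Output column grouped in 4s = 0000 0000 0000 0000 0000 1111 0000 0000 = 0x00000F00
Convert to decimal digit by digit (value = value*16 + digit):
  0 -> 0
  0*16 + 0 = 0
  0*16 + 0 = 0
  0*16 + 0 = 0
  0*16 + 0 = 0
  0*16 + 15 (F) = 15
  15*16 + 0 = 240
  240*16 + 0 = 3840
Decimal = 3840

3840


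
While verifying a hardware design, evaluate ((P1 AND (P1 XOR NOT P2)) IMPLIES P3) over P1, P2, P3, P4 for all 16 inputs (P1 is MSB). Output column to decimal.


Formula: ((P1 AND (P1 XOR NOT P2)) IMPLIES P3) over P1, P2, P3, P4 (16 rows)
Evaluate each row (bits = P1,P2,P3,P4, MSB first):
  row 0 [0000]: ((0 AND (0 XOR NOT 0)) IMPLIES 0) -> 1
  row 1 [0001]: ((0 AND (0 XOR NOT 0)) IMPLIES 0) -> 1
  row 2 [0010]: ((0 AND (0 XOR NOT 0)) IMPLIES 1) -> 1
  row 3 [0011]: ((0 AND (0 XOR NOT 0)) IMPLIES 1) -> 1
  row 4 [0100]: ((0 AND (0 XOR NOT 1)) IMPLIES 0) -> 1
  row 5 [0101]: ((0 AND (0 XOR NOT 1)) IMPLIES 0) -> 1
  row 6 [0110]: ((0 AND (0 XOR NOT 1)) IMPLIES 1) -> 1
  row 7 [0111]: ((0 AND (0 XOR NOT 1)) IMPLIES 1) -> 1
  row 8 [1000]: ((1 AND (1 XOR NOT 0)) IMPLIES 0) -> 1
  row 9 [1001]: ((1 AND (1 XOR NOT 0)) IMPLIES 0) -> 1
  row 10 [1010]: ((1 AND (1 XOR NOT 0)) IMPLIES 1) -> 1
  row 11 [1011]: ((1 AND (1 XOR NOT 0)) IMPLIES 1) -> 1
  row 12 [1100]: ((1 AND (1 XOR NOT 1)) IMPLIES 0) -> 0
  row 13 [1101]: ((1 AND (1 XOR NOT 1)) IMPLIES 0) -> 0
  row 14 [1110]: ((1 AND (1 XOR NOT 1)) IMPLIES 1) -> 1
  row 15 [1111]: ((1 AND (1 XOR NOT 1)) IMPLIES 1) -> 1
Full result column, 4 rows per line (P1,P2 fixed per line; P3,P4 runs 00..11 left to right):
  rows 0-3 [P1,P2=00]: 1111  = hex F
  rows 4-7 [P1,P2=01]: 1111  = hex F
  rows 8-11 [P1,P2=10]: 1111  = hex F
  rows 12-15 [P1,P2=11]: 0011  = hex 3
Output column (row 0 .. row 15) = 1111111111110011
Output column grouped in 4s = 1111 1111 1111 0011 = 0xFFF3
Convert to decimal digit by digit (value = value*16 + digit):
  F -> 15
  15*16 + 15 (F) = 255
  255*16 + 15 (F) = 4095
  4095*16 + 3 = 65523
Decimal = 65523

65523


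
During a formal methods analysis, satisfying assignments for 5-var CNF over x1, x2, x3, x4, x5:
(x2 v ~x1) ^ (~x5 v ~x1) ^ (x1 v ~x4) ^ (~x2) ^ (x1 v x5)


CNF with 5 clauses over 5 vars (32 assignments).
An assignment satisfies CNF iff every clause has >=1 true literal.
Check each row (bits = x1,x2,x3,x4,x5; clause T/F shown):
  row 0 [00000]: clauses=TTTTF -> 0
  row 1 [00001]: clauses=TTTTT -> 1
  row 2 [00010]: clauses=TTFTF -> 0
  row 3 [00011]: clauses=TTFTT -> 0
  row 4 [00100]: clauses=TTTTF -> 0
  row 5 [00101]: clauses=TTTTT -> 1
  row 6 [00110]: clauses=TTFTF -> 0
  row 7 [00111]: clauses=TTFTT -> 0
  row 8 [01000]: clauses=TTTFF -> 0
  row 9 [01001]: clauses=TTTFT -> 0
  row 10 [01010]: clauses=TTFFF -> 0
  row 11 [01011]: clauses=TTFFT -> 0
  row 12 [01100]: clauses=TTTFF -> 0
  row 13 [01101]: clauses=TTTFT -> 0
  row 14 [01110]: clauses=TTFFF -> 0
  row 15 [01111]: clauses=TTFFT -> 0
  row 16 [10000]: clauses=FTTTT -> 0
  row 17 [10001]: clauses=FFTTT -> 0
  row 18 [10010]: clauses=FTTTT -> 0
  row 19 [10011]: clauses=FFTTT -> 0
  row 20 [10100]: clauses=FTTTT -> 0
  row 21 [10101]: clauses=FFTTT -> 0
  row 22 [10110]: clauses=FTTTT -> 0
  row 23 [10111]: clauses=FFTTT -> 0
  row 24 [11000]: clauses=TTTFT -> 0
  row 25 [11001]: clauses=TFTFT -> 0
  row 26 [11010]: clauses=TTTFT -> 0
  row 27 [11011]: clauses=TFTFT -> 0
  row 28 [11100]: clauses=TTTFT -> 0
  row 29 [11101]: clauses=TFTFT -> 0
  row 30 [11110]: clauses=TTTFT -> 0
  row 31 [11111]: clauses=TFTFT -> 0
Full result column, 8 rows per line (x1,x2 fixed per line; x3,x4,x5 runs 000..111 left to right):
  rows 0-7 [x1,x2=00]: 01000100  (ones: 2)
  rows 8-15 [x1,x2=01]: 00000000  (ones: 0)
  rows 16-23 [x1,x2=10]: 00000000  (ones: 0)
  rows 24-31 [x1,x2=11]: 00000000  (ones: 0)
Satisfying assignments = 2+0+0+0 = 2

2


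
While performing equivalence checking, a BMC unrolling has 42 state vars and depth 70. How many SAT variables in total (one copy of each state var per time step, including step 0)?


BMC unrolls to depth k, creating one copy of each state var for steps 0..k.
Step count = 70 + 1 = 71 (steps 0 through 70)
Vars per step = 42
Total = 42 * 71 = 2982

2982


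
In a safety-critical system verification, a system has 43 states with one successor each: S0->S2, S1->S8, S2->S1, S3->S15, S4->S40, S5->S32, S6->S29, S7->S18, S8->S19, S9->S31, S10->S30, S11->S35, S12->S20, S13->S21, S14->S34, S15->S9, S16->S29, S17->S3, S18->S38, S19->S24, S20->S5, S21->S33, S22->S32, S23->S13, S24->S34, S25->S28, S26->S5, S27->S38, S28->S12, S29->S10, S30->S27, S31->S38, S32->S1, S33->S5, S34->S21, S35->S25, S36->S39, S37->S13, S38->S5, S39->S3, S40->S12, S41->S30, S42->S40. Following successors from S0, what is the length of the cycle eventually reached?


Trace from S0 until a state repeats:
  S0 -> S2 -> S1 -> S8 -> S19 -> S24 -> S34 -> S21 -> S33 -> S5 -> S32 -> S1
S1 first seen at step 2, revisited at step 11.
Cycle length = 11 - 2 = 9

9


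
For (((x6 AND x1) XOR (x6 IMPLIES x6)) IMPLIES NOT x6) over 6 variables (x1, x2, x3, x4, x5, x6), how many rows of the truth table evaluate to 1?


Formula: (((x6 AND x1) XOR (x6 IMPLIES x6)) IMPLIES NOT x6) over 6 vars (64 rows)
Evaluate each row (x1, x2, x3, x4, x5, x6 as bits, MSB first):
  row 0 [000000]: (((0 AND 0) XOR (0 IMPLIES 0)) IMPLIES NOT 0) -> 1
  row 1 [000001]: (((1 AND 0) XOR (1 IMPLIES 1)) IMPLIES NOT 1) -> 0
  row 2 [000010]: (((0 AND 0) XOR (0 IMPLIES 0)) IMPLIES NOT 0) -> 1
  row 3 [000011]: (((1 AND 0) XOR (1 IMPLIES 1)) IMPLIES NOT 1) -> 0
  row 4 [000100]: (((0 AND 0) XOR (0 IMPLIES 0)) IMPLIES NOT 0) -> 1
  (every remaining row is evaluated the same way; all 64 results are listed next)
Full result column, 8 rows per line (x1,x2,x3 fixed per line; x4,x5,x6 runs 000..111 left to right):
  rows 0-7 [x1,x2,x3=000]: 10101010  (ones: 4)
  rows 8-15 [x1,x2,x3=001]: 10101010  (ones: 4)
  rows 16-23 [x1,x2,x3=010]: 10101010  (ones: 4)
  rows 24-31 [x1,x2,x3=011]: 10101010  (ones: 4)
  rows 32-39 [x1,x2,x3=100]: 11111111  (ones: 8)
  rows 40-47 [x1,x2,x3=101]: 11111111  (ones: 8)
  rows 48-55 [x1,x2,x3=110]: 11111111  (ones: 8)
  rows 56-63 [x1,x2,x3=111]: 11111111  (ones: 8)
Count of 1-rows = 4+4+4+4+8+8+8+8 = 48

48


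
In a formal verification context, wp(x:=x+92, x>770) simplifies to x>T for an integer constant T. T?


Formula: wp(x:=E, P) = P[E/x] (substitute E for x in postcondition)
Step 1: Postcondition: x>770
Step 2: Substitute x+92 for x: x+92>770
Step 3: Solve for x: x > 770-92 = 678

678


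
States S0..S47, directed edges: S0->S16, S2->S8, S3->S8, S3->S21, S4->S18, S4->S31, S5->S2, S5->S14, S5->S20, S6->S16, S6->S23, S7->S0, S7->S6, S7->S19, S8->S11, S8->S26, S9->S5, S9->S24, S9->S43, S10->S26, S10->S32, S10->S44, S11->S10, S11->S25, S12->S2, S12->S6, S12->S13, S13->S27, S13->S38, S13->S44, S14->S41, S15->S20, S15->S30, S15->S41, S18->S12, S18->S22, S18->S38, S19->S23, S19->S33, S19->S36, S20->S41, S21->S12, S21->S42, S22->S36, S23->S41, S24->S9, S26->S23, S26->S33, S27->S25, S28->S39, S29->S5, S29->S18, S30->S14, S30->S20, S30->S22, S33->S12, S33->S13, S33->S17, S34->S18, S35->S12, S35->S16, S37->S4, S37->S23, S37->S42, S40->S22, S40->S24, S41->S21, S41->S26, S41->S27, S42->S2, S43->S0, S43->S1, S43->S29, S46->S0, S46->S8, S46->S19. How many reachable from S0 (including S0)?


BFS from S0:
  layer 0: {S0}
  layer 1: {S16}
Reachable set: {S0, S16}
Count = 2

2


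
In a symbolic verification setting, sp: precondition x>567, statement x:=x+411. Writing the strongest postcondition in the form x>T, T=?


Formula: sp(P, x:=E) = exists old_x. (x = E[old_x/x]) AND P[old_x/x] (old_x is the value of x before the assignment; eliminate old_x by solving x = E[old_x/x] for old_x)
Step 1: Precondition P: x>567, i.e. old_x > 567
Step 2: Assignment gives x = old_x + 411, so old_x = x - 411
Step 3: Substitute into P: x - 411 > 567
Step 4: Simplify: x > 567+411 = 978

978


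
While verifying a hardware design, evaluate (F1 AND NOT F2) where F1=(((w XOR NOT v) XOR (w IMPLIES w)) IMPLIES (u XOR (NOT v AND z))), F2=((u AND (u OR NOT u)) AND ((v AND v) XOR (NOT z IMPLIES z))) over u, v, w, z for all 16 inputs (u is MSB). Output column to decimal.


F1 = (((w XOR NOT v) XOR (w IMPLIES w)) IMPLIES (u XOR (NOT v AND z)))
F2 = ((u AND (u OR NOT u)) AND ((v AND v) XOR (NOT z IMPLIES z)))
Counterexample to F1=>F2 is where F1=1 and F2=0.
Evaluate each row (bits = u,v,w,z, MSB first):
  row 0 [0000]: F1=1 F2=0 -> F1&~F2 -> 1
  row 1 [0001]: F1=1 F2=0 -> F1&~F2 -> 1
  row 2 [0010]: F1=0 F2=0 -> F1&~F2 -> 0
  row 3 [0011]: F1=1 F2=0 -> F1&~F2 -> 1
  row 4 [0100]: F1=0 F2=0 -> F1&~F2 -> 0
  row 5 [0101]: F1=0 F2=0 -> F1&~F2 -> 0
  row 6 [0110]: F1=1 F2=0 -> F1&~F2 -> 1
  row 7 [0111]: F1=1 F2=0 -> F1&~F2 -> 1
  row 8 [1000]: F1=1 F2=0 -> F1&~F2 -> 1
  row 9 [1001]: F1=1 F2=1 -> F1&~F2 -> 0
  row 10 [1010]: F1=1 F2=0 -> F1&~F2 -> 1
  row 11 [1011]: F1=0 F2=1 -> F1&~F2 -> 0
  row 12 [1100]: F1=1 F2=1 -> F1&~F2 -> 0
  row 13 [1101]: F1=1 F2=0 -> F1&~F2 -> 1
  row 14 [1110]: F1=1 F2=1 -> F1&~F2 -> 0
  row 15 [1111]: F1=1 F2=0 -> F1&~F2 -> 1
Full result column, 4 rows per line (u,v fixed per line; w,z runs 00..11 left to right):
  rows 0-3 [u,v=00]: 1101  = hex D
  rows 4-7 [u,v=01]: 0011  = hex 3
  rows 8-11 [u,v=10]: 1010  = hex A
  rows 12-15 [u,v=11]: 0101  = hex 5
Counterexample vector (row 0 .. row 15) = 1101001110100101
Output column grouped in 4s = 1101 0011 1010 0101 = 0xD3A5
Convert to decimal digit by digit (value = value*16 + digit):
  D -> 13
  13*16 + 3 = 211
  211*16 + 10 (A) = 3386
  3386*16 + 5 = 54181
Decimal = 54181

54181


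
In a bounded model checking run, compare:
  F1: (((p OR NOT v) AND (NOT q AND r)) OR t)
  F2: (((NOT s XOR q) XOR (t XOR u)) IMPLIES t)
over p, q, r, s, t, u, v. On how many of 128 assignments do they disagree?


F1 = (((p OR NOT v) AND (NOT q AND r)) OR t)
F2 = (((NOT s XOR q) XOR (t XOR u)) IMPLIES t)
Evaluate both on each of 128 rows (bits = p,q,r,s,t,u,v):
  row 0 [0000000]: F1=0 F2=0 -> 0
  row 1 [0000001]: F1=0 F2=0 -> 0
  row 2 [0000010]: F1=0 F2=1 (differ) -> 1
  row 3 [0000011]: F1=0 F2=1 (differ) -> 1
  row 4 [0000100]: F1=1 F2=1 -> 0
  (every remaining row is evaluated the same way; all 128 results are listed next)
Full result column, 8 rows per line (p,q,r,s fixed per line; t,u,v runs 000..111 left to right):
  rows 0-7 [p,q,r,s=0000]: 00110000  (ones: 2)
  rows 8-15 [p,q,r,s=0001]: 11000000  (ones: 2)
  rows 16-23 [p,q,r,s=0010]: 10010000  (ones: 2)
  rows 24-31 [p,q,r,s=0011]: 01100000  (ones: 2)
  rows 32-39 [p,q,r,s=0100]: 11000000  (ones: 2)
  rows 40-47 [p,q,r,s=0101]: 00110000  (ones: 2)
  rows 48-55 [p,q,r,s=0110]: 11000000  (ones: 2)
  rows 56-63 [p,q,r,s=0111]: 00110000  (ones: 2)
  rows 64-71 [p,q,r,s=1000]: 00110000  (ones: 2)
  rows 72-79 [p,q,r,s=1001]: 11000000  (ones: 2)
  rows 80-87 [p,q,r,s=1010]: 11000000  (ones: 2)
  rows 88-95 [p,q,r,s=1011]: 00110000  (ones: 2)
  rows 96-103 [p,q,r,s=1100]: 11000000  (ones: 2)
  rows 104-111 [p,q,r,s=1101]: 00110000  (ones: 2)
  rows 112-119 [p,q,r,s=1110]: 11000000  (ones: 2)
  rows 120-127 [p,q,r,s=1111]: 00110000  (ones: 2)
Disagreements = 2+2+2+2+2+2+2+2+2+2+2+2+2+2+2+2 = 32

32


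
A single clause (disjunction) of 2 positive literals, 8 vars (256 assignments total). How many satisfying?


Step 1: Total=2^8=256
Step 2: Unsat when all 2 false: 2^6=64
Step 3: Sat=256-64=192

192


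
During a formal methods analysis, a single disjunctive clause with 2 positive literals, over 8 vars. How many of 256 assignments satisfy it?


Step 1: Total=2^8=256
Step 2: Unsat when all 2 false: 2^6=64
Step 3: Sat=256-64=192

192


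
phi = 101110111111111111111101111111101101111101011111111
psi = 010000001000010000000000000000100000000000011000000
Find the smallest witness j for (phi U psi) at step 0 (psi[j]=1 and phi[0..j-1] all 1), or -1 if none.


(phi U psi) at 0: need smallest j with psi[j]=1 and phi[i]=1 for all i in [0,j).
Scan from step 0:
  step 0: phi=1, psi=0 -> continue
  step 1: psi=1 and phi held for [0,1) -> witness found
Witness step = 1

1


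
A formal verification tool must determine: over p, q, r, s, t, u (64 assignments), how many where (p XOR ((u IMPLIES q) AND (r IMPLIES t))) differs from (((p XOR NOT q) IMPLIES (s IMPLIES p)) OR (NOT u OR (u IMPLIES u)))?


F1 = (p XOR ((u IMPLIES q) AND (r IMPLIES t)))
F2 = (((p XOR NOT q) IMPLIES (s IMPLIES p)) OR (NOT u OR (u IMPLIES u)))
Evaluate both on each of 64 rows (bits = p,q,r,s,t,u):
  row 0 [000000]: F1=1 F2=1 -> 0
  row 1 [000001]: F1=0 F2=1 (differ) -> 1
  row 2 [000010]: F1=1 F2=1 -> 0
  row 3 [000011]: F1=0 F2=1 (differ) -> 1
  row 4 [000100]: F1=1 F2=1 -> 0
  (every remaining row is evaluated the same way; all 64 results are listed next)
Full result column, 8 rows per line (p,q,r fixed per line; s,t,u runs 000..111 left to right):
  rows 0-7 [p,q,r=000]: 01010101  (ones: 4)
  rows 8-15 [p,q,r=001]: 11011101  (ones: 6)
  rows 16-23 [p,q,r=010]: 00000000  (ones: 0)
  rows 24-31 [p,q,r=011]: 11001100  (ones: 4)
  rows 32-39 [p,q,r=100]: 10101010  (ones: 4)
  rows 40-47 [p,q,r=101]: 00100010  (ones: 2)
  rows 48-55 [p,q,r=110]: 11111111  (ones: 8)
  rows 56-63 [p,q,r=111]: 00110011  (ones: 4)
Disagreements = 4+6+0+4+4+2+8+4 = 32

32


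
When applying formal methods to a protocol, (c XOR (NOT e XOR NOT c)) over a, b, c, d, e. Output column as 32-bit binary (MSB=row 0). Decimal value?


Formula: (c XOR (NOT e XOR NOT c)) over a, b, c, d, e (32 rows)
Evaluate each row (bits = a,b,c,d,e, MSB first):
  row 0 [00000]: (0 XOR (NOT 0 XOR NOT 0)) -> 0
  row 1 [00001]: (0 XOR (NOT 1 XOR NOT 0)) -> 1
  row 2 [00010]: (0 XOR (NOT 0 XOR NOT 0)) -> 0
  row 3 [00011]: (0 XOR (NOT 1 XOR NOT 0)) -> 1
  row 4 [00100]: (1 XOR (NOT 0 XOR NOT 1)) -> 0
  row 5 [00101]: (1 XOR (NOT 1 XOR NOT 1)) -> 1
  row 6 [00110]: (1 XOR (NOT 0 XOR NOT 1)) -> 0
  row 7 [00111]: (1 XOR (NOT 1 XOR NOT 1)) -> 1
  row 8 [01000]: (0 XOR (NOT 0 XOR NOT 0)) -> 0
  row 9 [01001]: (0 XOR (NOT 1 XOR NOT 0)) -> 1
  row 10 [01010]: (0 XOR (NOT 0 XOR NOT 0)) -> 0
  row 11 [01011]: (0 XOR (NOT 1 XOR NOT 0)) -> 1
  row 12 [01100]: (1 XOR (NOT 0 XOR NOT 1)) -> 0
  row 13 [01101]: (1 XOR (NOT 1 XOR NOT 1)) -> 1
  row 14 [01110]: (1 XOR (NOT 0 XOR NOT 1)) -> 0
  row 15 [01111]: (1 XOR (NOT 1 XOR NOT 1)) -> 1
  row 16 [10000]: (0 XOR (NOT 0 XOR NOT 0)) -> 0
  row 17 [10001]: (0 XOR (NOT 1 XOR NOT 0)) -> 1
  row 18 [10010]: (0 XOR (NOT 0 XOR NOT 0)) -> 0
  row 19 [10011]: (0 XOR (NOT 1 XOR NOT 0)) -> 1
  row 20 [10100]: (1 XOR (NOT 0 XOR NOT 1)) -> 0
  row 21 [10101]: (1 XOR (NOT 1 XOR NOT 1)) -> 1
  row 22 [10110]: (1 XOR (NOT 0 XOR NOT 1)) -> 0
  row 23 [10111]: (1 XOR (NOT 1 XOR NOT 1)) -> 1
  row 24 [11000]: (0 XOR (NOT 0 XOR NOT 0)) -> 0
  row 25 [11001]: (0 XOR (NOT 1 XOR NOT 0)) -> 1
  row 26 [11010]: (0 XOR (NOT 0 XOR NOT 0)) -> 0
  row 27 [11011]: (0 XOR (NOT 1 XOR NOT 0)) -> 1
  row 28 [11100]: (1 XOR (NOT 0 XOR NOT 1)) -> 0
  row 29 [11101]: (1 XOR (NOT 1 XOR NOT 1)) -> 1
  row 30 [11110]: (1 XOR (NOT 0 XOR NOT 1)) -> 0
  row 31 [11111]: (1 XOR (NOT 1 XOR NOT 1)) -> 1
Full result column, 4 rows per line (a,b,c fixed per line; d,e runs 00..11 left to right):
  rows 0-3 [a,b,c=000]: 0101  = hex 5
  rows 4-7 [a,b,c=001]: 0101  = hex 5
  rows 8-11 [a,b,c=010]: 0101  = hex 5
  rows 12-15 [a,b,c=011]: 0101  = hex 5
  rows 16-19 [a,b,c=100]: 0101  = hex 5
  rows 20-23 [a,b,c=101]: 0101  = hex 5
  rows 24-27 [a,b,c=110]: 0101  = hex 5
  rows 28-31 [a,b,c=111]: 0101  = hex 5
Output column (row 0 .. row 31) = 01010101010101010101010101010101
Output column grouped in 4s = 0101 0101 0101 0101 0101 0101 0101 0101 = 0x55555555
Convert to decimal digit by digit (value = value*16 + digit):
  5 -> 5
  5*16 + 5 = 85
  85*16 + 5 = 1365
  1365*16 + 5 = 21845
  21845*16 + 5 = 349525
  349525*16 + 5 = 5592405
  5592405*16 + 5 = 89478485
  89478485*16 + 5 = 1431655765
Decimal = 1431655765

1431655765


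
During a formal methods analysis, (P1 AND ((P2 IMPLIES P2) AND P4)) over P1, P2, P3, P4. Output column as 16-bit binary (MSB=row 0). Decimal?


Formula: (P1 AND ((P2 IMPLIES P2) AND P4)) over P1, P2, P3, P4 (16 rows)
Evaluate each row (bits = P1,P2,P3,P4, MSB first):
  row 0 [0000]: (0 AND ((0 IMPLIES 0) AND 0)) -> 0
  row 1 [0001]: (0 AND ((0 IMPLIES 0) AND 1)) -> 0
  row 2 [0010]: (0 AND ((0 IMPLIES 0) AND 0)) -> 0
  row 3 [0011]: (0 AND ((0 IMPLIES 0) AND 1)) -> 0
  row 4 [0100]: (0 AND ((1 IMPLIES 1) AND 0)) -> 0
  row 5 [0101]: (0 AND ((1 IMPLIES 1) AND 1)) -> 0
  row 6 [0110]: (0 AND ((1 IMPLIES 1) AND 0)) -> 0
  row 7 [0111]: (0 AND ((1 IMPLIES 1) AND 1)) -> 0
  row 8 [1000]: (1 AND ((0 IMPLIES 0) AND 0)) -> 0
  row 9 [1001]: (1 AND ((0 IMPLIES 0) AND 1)) -> 1
  row 10 [1010]: (1 AND ((0 IMPLIES 0) AND 0)) -> 0
  row 11 [1011]: (1 AND ((0 IMPLIES 0) AND 1)) -> 1
  row 12 [1100]: (1 AND ((1 IMPLIES 1) AND 0)) -> 0
  row 13 [1101]: (1 AND ((1 IMPLIES 1) AND 1)) -> 1
  row 14 [1110]: (1 AND ((1 IMPLIES 1) AND 0)) -> 0
  row 15 [1111]: (1 AND ((1 IMPLIES 1) AND 1)) -> 1
Full result column, 4 rows per line (P1,P2 fixed per line; P3,P4 runs 00..11 left to right):
  rows 0-3 [P1,P2=00]: 0000  = hex 0
  rows 4-7 [P1,P2=01]: 0000  = hex 0
  rows 8-11 [P1,P2=10]: 0101  = hex 5
  rows 12-15 [P1,P2=11]: 0101  = hex 5
Output column (row 0 .. row 15) = 0000000001010101
Output column grouped in 4s = 0000 0000 0101 0101 = 0x0055
Convert to decimal digit by digit (value = value*16 + digit):
  0 -> 0
  0*16 + 0 = 0
  0*16 + 5 = 5
  5*16 + 5 = 85
Decimal = 85

85


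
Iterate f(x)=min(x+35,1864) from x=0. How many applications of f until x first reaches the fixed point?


Step 1: x=0, cap=1864, increment=35
Step 2: x grows by 35 each step until capped at 1864; fixed point is x=1864
Step 3: iterations = ceil(1864/35) = 54

54


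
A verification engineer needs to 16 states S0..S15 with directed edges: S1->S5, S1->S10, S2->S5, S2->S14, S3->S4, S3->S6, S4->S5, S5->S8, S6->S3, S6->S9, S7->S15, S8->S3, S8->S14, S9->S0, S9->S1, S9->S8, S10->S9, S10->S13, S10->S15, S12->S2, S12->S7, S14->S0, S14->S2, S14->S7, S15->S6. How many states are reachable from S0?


BFS from S0:
  layer 0: {S0}
Reachable set: {S0}
Count = 1

1


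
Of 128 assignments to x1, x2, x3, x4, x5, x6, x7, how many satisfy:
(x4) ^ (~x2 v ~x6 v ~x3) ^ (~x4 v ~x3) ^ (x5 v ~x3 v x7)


CNF with 4 clauses over 7 vars (128 assignments).
An assignment satisfies CNF iff every clause has >=1 true literal.
Check each row (bits = x1,x2,x3,x4,x5,x6,x7; clause T/F shown):
  row 0 [0000000]: clauses=FTTT -> 0
  row 1 [0000001]: clauses=FTTT -> 0
  row 2 [0000010]: clauses=FTTT -> 0
  row 3 [0000011]: clauses=FTTT -> 0
  row 4 [0000100]: clauses=FTTT -> 0
  (every remaining row is evaluated the same way; all 128 results are listed next)
Full result column, 8 rows per line (x1,x2,x3,x4 fixed per line; x5,x6,x7 runs 000..111 left to right):
  rows 0-7 [x1,x2,x3,x4=0000]: 00000000  (ones: 0)
  rows 8-15 [x1,x2,x3,x4=0001]: 11111111  (ones: 8)
  rows 16-23 [x1,x2,x3,x4=0010]: 00000000  (ones: 0)
  rows 24-31 [x1,x2,x3,x4=0011]: 00000000  (ones: 0)
  rows 32-39 [x1,x2,x3,x4=0100]: 00000000  (ones: 0)
  rows 40-47 [x1,x2,x3,x4=0101]: 11111111  (ones: 8)
  rows 48-55 [x1,x2,x3,x4=0110]: 00000000  (ones: 0)
  rows 56-63 [x1,x2,x3,x4=0111]: 00000000  (ones: 0)
  rows 64-71 [x1,x2,x3,x4=1000]: 00000000  (ones: 0)
  rows 72-79 [x1,x2,x3,x4=1001]: 11111111  (ones: 8)
  rows 80-87 [x1,x2,x3,x4=1010]: 00000000  (ones: 0)
  rows 88-95 [x1,x2,x3,x4=1011]: 00000000  (ones: 0)
  rows 96-103 [x1,x2,x3,x4=1100]: 00000000  (ones: 0)
  rows 104-111 [x1,x2,x3,x4=1101]: 11111111  (ones: 8)
  rows 112-119 [x1,x2,x3,x4=1110]: 00000000  (ones: 0)
  rows 120-127 [x1,x2,x3,x4=1111]: 00000000  (ones: 0)
Satisfying assignments = 0+8+0+0+0+8+0+0+0+8+0+0+0+8+0+0 = 32

32


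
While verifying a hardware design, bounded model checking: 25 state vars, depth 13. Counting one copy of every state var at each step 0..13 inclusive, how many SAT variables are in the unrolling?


BMC unrolls to depth k, creating one copy of each state var for steps 0..k.
Step count = 13 + 1 = 14 (steps 0 through 13)
Vars per step = 25
Total = 25 * 14 = 350

350


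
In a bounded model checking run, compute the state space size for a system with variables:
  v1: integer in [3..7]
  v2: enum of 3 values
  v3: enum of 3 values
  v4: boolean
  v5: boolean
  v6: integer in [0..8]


State space = product of domain sizes of all variables.
Domain sizes:
  v1 (integer in [3..7]): 5
  v2 (enum of 3 values): 3
  v3 (enum of 3 values): 3
  v4 (boolean): 2
  v5 (boolean): 2
  v6 (integer in [0..8]): 9
Product = 5 * 3 * 3 * 2 * 2 * 9 = 1620

1620


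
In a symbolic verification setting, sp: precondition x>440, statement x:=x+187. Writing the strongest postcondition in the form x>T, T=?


Formula: sp(P, x:=E) = exists old_x. (x = E[old_x/x]) AND P[old_x/x] (old_x is the value of x before the assignment; eliminate old_x by solving x = E[old_x/x] for old_x)
Step 1: Precondition P: x>440, i.e. old_x > 440
Step 2: Assignment gives x = old_x + 187, so old_x = x - 187
Step 3: Substitute into P: x - 187 > 440
Step 4: Simplify: x > 440+187 = 627

627


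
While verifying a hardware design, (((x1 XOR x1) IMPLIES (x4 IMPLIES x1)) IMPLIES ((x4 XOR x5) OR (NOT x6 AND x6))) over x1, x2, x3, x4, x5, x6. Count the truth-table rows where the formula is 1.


Formula: (((x1 XOR x1) IMPLIES (x4 IMPLIES x1)) IMPLIES ((x4 XOR x5) OR (NOT x6 AND x6))) over 6 vars (64 rows)
Evaluate each row (x1, x2, x3, x4, x5, x6 as bits, MSB first):
  row 0 [000000]: (((0 XOR 0) IMPLIES (0 IMPLIES 0)) IMPLIES ((0 XOR 0) OR (NOT 0 AND 0))) -> 0
  row 1 [000001]: (((0 XOR 0) IMPLIES (0 IMPLIES 0)) IMPLIES ((0 XOR 0) OR (NOT 1 AND 1))) -> 0
  row 2 [000010]: (((0 XOR 0) IMPLIES (0 IMPLIES 0)) IMPLIES ((0 XOR 1) OR (NOT 0 AND 0))) -> 1
  row 3 [000011]: (((0 XOR 0) IMPLIES (0 IMPLIES 0)) IMPLIES ((0 XOR 1) OR (NOT 1 AND 1))) -> 1
  row 4 [000100]: (((0 XOR 0) IMPLIES (1 IMPLIES 0)) IMPLIES ((1 XOR 0) OR (NOT 0 AND 0))) -> 1
  (every remaining row is evaluated the same way; all 64 results are listed next)
Full result column, 8 rows per line (x1,x2,x3 fixed per line; x4,x5,x6 runs 000..111 left to right):
  rows 0-7 [x1,x2,x3=000]: 00111100  (ones: 4)
  rows 8-15 [x1,x2,x3=001]: 00111100  (ones: 4)
  rows 16-23 [x1,x2,x3=010]: 00111100  (ones: 4)
  rows 24-31 [x1,x2,x3=011]: 00111100  (ones: 4)
  rows 32-39 [x1,x2,x3=100]: 00111100  (ones: 4)
  rows 40-47 [x1,x2,x3=101]: 00111100  (ones: 4)
  rows 48-55 [x1,x2,x3=110]: 00111100  (ones: 4)
  rows 56-63 [x1,x2,x3=111]: 00111100  (ones: 4)
Count of 1-rows = 4+4+4+4+4+4+4+4 = 32

32


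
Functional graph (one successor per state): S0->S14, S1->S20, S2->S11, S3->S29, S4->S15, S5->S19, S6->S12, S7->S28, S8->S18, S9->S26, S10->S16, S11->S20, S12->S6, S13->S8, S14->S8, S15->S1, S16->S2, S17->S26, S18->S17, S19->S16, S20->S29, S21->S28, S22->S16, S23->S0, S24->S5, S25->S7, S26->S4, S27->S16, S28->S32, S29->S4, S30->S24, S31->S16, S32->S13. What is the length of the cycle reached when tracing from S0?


Trace from S0 until a state repeats:
  S0 -> S14 -> S8 -> S18 -> S17 -> S26 -> S4 -> S15 -> S1 -> S20 -> S29 -> S4
S4 first seen at step 6, revisited at step 11.
Cycle length = 11 - 6 = 5

5


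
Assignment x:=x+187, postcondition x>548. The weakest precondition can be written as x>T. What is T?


Formula: wp(x:=E, P) = P[E/x] (substitute E for x in postcondition)
Step 1: Postcondition: x>548
Step 2: Substitute x+187 for x: x+187>548
Step 3: Solve for x: x > 548-187 = 361

361


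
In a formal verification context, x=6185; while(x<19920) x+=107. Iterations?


Step 1: x goes from 6185 toward 19920 by 107; the body runs while x<19920, so iterations = ceil((bound-start)/step)
Step 2: Distance=13735
Step 3: ceil(13735/107)=129

129


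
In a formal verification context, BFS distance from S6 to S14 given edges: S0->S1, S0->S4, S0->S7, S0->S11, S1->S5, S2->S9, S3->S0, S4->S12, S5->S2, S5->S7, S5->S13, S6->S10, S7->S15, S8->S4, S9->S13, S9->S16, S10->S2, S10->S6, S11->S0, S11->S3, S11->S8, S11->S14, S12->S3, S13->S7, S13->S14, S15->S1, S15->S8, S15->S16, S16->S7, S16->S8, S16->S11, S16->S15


BFS layer-by-layer from S6:
  dist 0: {S6}
  dist 1: {S10}
  dist 2: {S2}
  dist 3: {S9}
  dist 4: {S13, S16}
  dist 5: {S7, S8, S11, S14, S15}
  -> S14 reached at distance 5
Shortest path length = 5

5


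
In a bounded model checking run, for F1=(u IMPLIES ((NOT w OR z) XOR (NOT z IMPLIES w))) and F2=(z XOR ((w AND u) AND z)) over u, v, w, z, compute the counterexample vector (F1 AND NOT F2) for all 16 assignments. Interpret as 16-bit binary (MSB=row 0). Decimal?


F1 = (u IMPLIES ((NOT w OR z) XOR (NOT z IMPLIES w)))
F2 = (z XOR ((w AND u) AND z))
Counterexample to F1=>F2 is where F1=1 and F2=0.
Evaluate each row (bits = u,v,w,z, MSB first):
  row 0 [0000]: F1=1 F2=0 -> F1&~F2 -> 1
  row 1 [0001]: F1=1 F2=1 -> F1&~F2 -> 0
  row 2 [0010]: F1=1 F2=0 -> F1&~F2 -> 1
  row 3 [0011]: F1=1 F2=1 -> F1&~F2 -> 0
  row 4 [0100]: F1=1 F2=0 -> F1&~F2 -> 1
  row 5 [0101]: F1=1 F2=1 -> F1&~F2 -> 0
  row 6 [0110]: F1=1 F2=0 -> F1&~F2 -> 1
  row 7 [0111]: F1=1 F2=1 -> F1&~F2 -> 0
  row 8 [1000]: F1=1 F2=0 -> F1&~F2 -> 1
  row 9 [1001]: F1=0 F2=1 -> F1&~F2 -> 0
  row 10 [1010]: F1=1 F2=0 -> F1&~F2 -> 1
  row 11 [1011]: F1=0 F2=0 -> F1&~F2 -> 0
  row 12 [1100]: F1=1 F2=0 -> F1&~F2 -> 1
  row 13 [1101]: F1=0 F2=1 -> F1&~F2 -> 0
  row 14 [1110]: F1=1 F2=0 -> F1&~F2 -> 1
  row 15 [1111]: F1=0 F2=0 -> F1&~F2 -> 0
Full result column, 4 rows per line (u,v fixed per line; w,z runs 00..11 left to right):
  rows 0-3 [u,v=00]: 1010  = hex A
  rows 4-7 [u,v=01]: 1010  = hex A
  rows 8-11 [u,v=10]: 1010  = hex A
  rows 12-15 [u,v=11]: 1010  = hex A
Counterexample vector (row 0 .. row 15) = 1010101010101010
Output column grouped in 4s = 1010 1010 1010 1010 = 0xAAAA
Convert to decimal digit by digit (value = value*16 + digit):
  A -> 10
  10*16 + 10 (A) = 170
  170*16 + 10 (A) = 2730
  2730*16 + 10 (A) = 43690
Decimal = 43690

43690


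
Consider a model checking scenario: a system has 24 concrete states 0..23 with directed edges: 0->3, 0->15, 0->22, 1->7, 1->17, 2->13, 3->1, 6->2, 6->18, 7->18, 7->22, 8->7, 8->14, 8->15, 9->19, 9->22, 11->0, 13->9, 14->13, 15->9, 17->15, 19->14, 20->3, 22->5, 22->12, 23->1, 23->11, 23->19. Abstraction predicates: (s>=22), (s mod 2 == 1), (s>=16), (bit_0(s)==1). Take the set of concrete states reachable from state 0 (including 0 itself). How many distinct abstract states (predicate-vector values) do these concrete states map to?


BFS from 0:
Concrete reachable: {0, 1, 3, 5, 7, 9, 12, 13, 14, 15, 17, 18, 19, 22}
Abstract via predicates (s>=22), (s mod 2 == 1), (s>=16), (bit_0(s)==1):
  (0,0,0,0) <- {0, 12, 14}
  (0,0,1,0) <- {18}
  (0,1,0,1) <- {1, 3, 5, 7, 9, 13, 15}
  (0,1,1,1) <- {17, 19}
  (1,0,1,0) <- {22}
Distinct abstract states = 5

5


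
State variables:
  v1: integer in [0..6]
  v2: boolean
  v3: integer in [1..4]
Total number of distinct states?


State space = product of domain sizes of all variables.
Domain sizes:
  v1 (integer in [0..6]): 7
  v2 (boolean): 2
  v3 (integer in [1..4]): 4
Product = 7 * 2 * 4 = 56

56


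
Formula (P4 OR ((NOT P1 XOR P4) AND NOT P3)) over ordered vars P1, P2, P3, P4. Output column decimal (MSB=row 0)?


Formula: (P4 OR ((NOT P1 XOR P4) AND NOT P3)) over P1, P2, P3, P4 (16 rows)
Evaluate each row (bits = P1,P2,P3,P4, MSB first):
  row 0 [0000]: (0 OR ((NOT 0 XOR 0) AND NOT 0)) -> 1
  row 1 [0001]: (1 OR ((NOT 0 XOR 1) AND NOT 0)) -> 1
  row 2 [0010]: (0 OR ((NOT 0 XOR 0) AND NOT 1)) -> 0
  row 3 [0011]: (1 OR ((NOT 0 XOR 1) AND NOT 1)) -> 1
  row 4 [0100]: (0 OR ((NOT 0 XOR 0) AND NOT 0)) -> 1
  row 5 [0101]: (1 OR ((NOT 0 XOR 1) AND NOT 0)) -> 1
  row 6 [0110]: (0 OR ((NOT 0 XOR 0) AND NOT 1)) -> 0
  row 7 [0111]: (1 OR ((NOT 0 XOR 1) AND NOT 1)) -> 1
  row 8 [1000]: (0 OR ((NOT 1 XOR 0) AND NOT 0)) -> 0
  row 9 [1001]: (1 OR ((NOT 1 XOR 1) AND NOT 0)) -> 1
  row 10 [1010]: (0 OR ((NOT 1 XOR 0) AND NOT 1)) -> 0
  row 11 [1011]: (1 OR ((NOT 1 XOR 1) AND NOT 1)) -> 1
  row 12 [1100]: (0 OR ((NOT 1 XOR 0) AND NOT 0)) -> 0
  row 13 [1101]: (1 OR ((NOT 1 XOR 1) AND NOT 0)) -> 1
  row 14 [1110]: (0 OR ((NOT 1 XOR 0) AND NOT 1)) -> 0
  row 15 [1111]: (1 OR ((NOT 1 XOR 1) AND NOT 1)) -> 1
Full result column, 4 rows per line (P1,P2 fixed per line; P3,P4 runs 00..11 left to right):
  rows 0-3 [P1,P2=00]: 1101  = hex D
  rows 4-7 [P1,P2=01]: 1101  = hex D
  rows 8-11 [P1,P2=10]: 0101  = hex 5
  rows 12-15 [P1,P2=11]: 0101  = hex 5
Output column (row 0 .. row 15) = 1101110101010101
Output column grouped in 4s = 1101 1101 0101 0101 = 0xDD55
Convert to decimal digit by digit (value = value*16 + digit):
  D -> 13
  13*16 + 13 (D) = 221
  221*16 + 5 = 3541
  3541*16 + 5 = 56661
Decimal = 56661

56661


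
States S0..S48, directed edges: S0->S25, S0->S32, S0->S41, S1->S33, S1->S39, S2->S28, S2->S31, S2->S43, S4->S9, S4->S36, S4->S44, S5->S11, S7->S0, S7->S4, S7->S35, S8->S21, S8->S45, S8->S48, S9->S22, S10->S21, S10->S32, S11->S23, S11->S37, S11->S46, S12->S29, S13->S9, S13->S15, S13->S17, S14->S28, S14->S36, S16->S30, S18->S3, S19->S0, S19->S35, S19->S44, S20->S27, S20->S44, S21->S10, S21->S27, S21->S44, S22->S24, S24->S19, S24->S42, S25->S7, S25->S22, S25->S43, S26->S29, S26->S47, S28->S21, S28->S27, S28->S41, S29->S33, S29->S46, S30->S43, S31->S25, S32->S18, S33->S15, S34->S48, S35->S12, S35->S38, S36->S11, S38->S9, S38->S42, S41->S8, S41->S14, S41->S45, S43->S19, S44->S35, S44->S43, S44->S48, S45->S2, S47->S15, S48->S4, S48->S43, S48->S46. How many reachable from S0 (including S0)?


BFS from S0:
  layer 0: {S0}
  layer 1: {S25, S32, S41}
  layer 2: {S7, S8, S14, S18, S22, S43, S45}
  layer 3: {S2, S3, S4, S19, S21, S24, S28, S35, S36, S48}
  layer 4: {S9, S10, S11, S12, S27, S31, S38, S42, S44, S46}
  layer 5: {S23, S29, S37}
  layer 6: {S33}
  layer 7: {S15}
Reachable set: {S0, S2, S3, S4, S7, S8, S9, S10, S11, S12, S14, S15, S18, S19, S21, S22, S23, S24, S25, S27, S28, S29, S31, S32, S33, S35, S36, S37, S38, S41, S42, S43, S44, S45, S46, S48}
Count = 36

36


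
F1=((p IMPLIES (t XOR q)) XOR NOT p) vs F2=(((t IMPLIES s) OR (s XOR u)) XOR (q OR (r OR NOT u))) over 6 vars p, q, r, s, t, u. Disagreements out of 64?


F1 = ((p IMPLIES (t XOR q)) XOR NOT p)
F2 = (((t IMPLIES s) OR (s XOR u)) XOR (q OR (r OR NOT u)))
Evaluate both on each of 64 rows (bits = p,q,r,s,t,u):
  row 0 [000000]: F1=0 F2=0 -> 0
  row 1 [000001]: F1=0 F2=1 (differ) -> 1
  row 2 [000010]: F1=0 F2=1 (differ) -> 1
  row 3 [000011]: F1=0 F2=1 (differ) -> 1
  row 4 [000100]: F1=0 F2=0 -> 0
  (every remaining row is evaluated the same way; all 64 results are listed next)
Full result column, 8 rows per line (p,q,r fixed per line; s,t,u runs 000..111 left to right):
  rows 0-7 [p,q,r=000]: 01110101  (ones: 5)
  rows 8-15 [p,q,r=001]: 00100000  (ones: 1)
  rows 16-23 [p,q,r=010]: 00100000  (ones: 1)
  rows 24-31 [p,q,r=011]: 00100000  (ones: 1)
  rows 32-39 [p,q,r=100]: 01000110  (ones: 3)
  rows 40-47 [p,q,r=101]: 00010011  (ones: 3)
  rows 48-55 [p,q,r=110]: 11101100  (ones: 5)
  rows 56-63 [p,q,r=111]: 11101100  (ones: 5)
Disagreements = 5+1+1+1+3+3+5+5 = 24

24


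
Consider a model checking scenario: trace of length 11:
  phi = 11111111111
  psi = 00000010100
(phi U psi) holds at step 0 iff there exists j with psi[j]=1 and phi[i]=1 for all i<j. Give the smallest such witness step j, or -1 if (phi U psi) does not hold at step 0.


(phi U psi) at 0: need smallest j with psi[j]=1 and phi[i]=1 for all i in [0,j).
Scan from step 0:
  step 0: phi=1, psi=0 -> continue
  step 1: phi=1, psi=0 -> continue
  step 2: phi=1, psi=0 -> continue
  step 3: phi=1, psi=0 -> continue
  step 6: psi=1 and phi held for [0,6) -> witness found
Witness step = 6

6


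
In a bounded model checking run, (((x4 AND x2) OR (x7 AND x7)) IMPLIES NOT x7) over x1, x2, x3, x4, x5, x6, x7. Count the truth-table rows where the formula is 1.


Formula: (((x4 AND x2) OR (x7 AND x7)) IMPLIES NOT x7) over 7 vars (128 rows)
Evaluate each row (x1, x2, x3, x4, x5, x6, x7 as bits, MSB first):
  row 0 [0000000]: (((0 AND 0) OR (0 AND 0)) IMPLIES NOT 0) -> 1
  row 1 [0000001]: (((0 AND 0) OR (1 AND 1)) IMPLIES NOT 1) -> 0
  row 2 [0000010]: (((0 AND 0) OR (0 AND 0)) IMPLIES NOT 0) -> 1
  row 3 [0000011]: (((0 AND 0) OR (1 AND 1)) IMPLIES NOT 1) -> 0
  row 4 [0000100]: (((0 AND 0) OR (0 AND 0)) IMPLIES NOT 0) -> 1
  (every remaining row is evaluated the same way; all 128 results are listed next)
Full result column, 8 rows per line (x1,x2,x3,x4 fixed per line; x5,x6,x7 runs 000..111 left to right):
  rows 0-7 [x1,x2,x3,x4=0000]: 10101010  (ones: 4)
  rows 8-15 [x1,x2,x3,x4=0001]: 10101010  (ones: 4)
  rows 16-23 [x1,x2,x3,x4=0010]: 10101010  (ones: 4)
  rows 24-31 [x1,x2,x3,x4=0011]: 10101010  (ones: 4)
  rows 32-39 [x1,x2,x3,x4=0100]: 10101010  (ones: 4)
  rows 40-47 [x1,x2,x3,x4=0101]: 10101010  (ones: 4)
  rows 48-55 [x1,x2,x3,x4=0110]: 10101010  (ones: 4)
  rows 56-63 [x1,x2,x3,x4=0111]: 10101010  (ones: 4)
  rows 64-71 [x1,x2,x3,x4=1000]: 10101010  (ones: 4)
  rows 72-79 [x1,x2,x3,x4=1001]: 10101010  (ones: 4)
  rows 80-87 [x1,x2,x3,x4=1010]: 10101010  (ones: 4)
  rows 88-95 [x1,x2,x3,x4=1011]: 10101010  (ones: 4)
  rows 96-103 [x1,x2,x3,x4=1100]: 10101010  (ones: 4)
  rows 104-111 [x1,x2,x3,x4=1101]: 10101010  (ones: 4)
  rows 112-119 [x1,x2,x3,x4=1110]: 10101010  (ones: 4)
  rows 120-127 [x1,x2,x3,x4=1111]: 10101010  (ones: 4)
Count of 1-rows = 4+4+4+4+4+4+4+4+4+4+4+4+4+4+4+4 = 64

64


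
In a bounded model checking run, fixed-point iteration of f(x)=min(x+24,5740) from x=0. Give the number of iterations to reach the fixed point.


Step 1: x=0, cap=5740, increment=24
Step 2: x grows by 24 each step until capped at 5740; fixed point is x=5740
Step 3: iterations = ceil(5740/24) = 240

240


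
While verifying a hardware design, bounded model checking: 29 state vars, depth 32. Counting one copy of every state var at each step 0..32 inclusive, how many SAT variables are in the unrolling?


BMC unrolls to depth k, creating one copy of each state var for steps 0..k.
Step count = 32 + 1 = 33 (steps 0 through 32)
Vars per step = 29
Total = 29 * 33 = 957

957


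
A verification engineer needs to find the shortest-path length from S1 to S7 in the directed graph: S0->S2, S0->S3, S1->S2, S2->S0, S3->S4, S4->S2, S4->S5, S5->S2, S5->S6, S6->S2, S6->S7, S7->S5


BFS layer-by-layer from S1:
  dist 0: {S1}
  dist 1: {S2}
  dist 2: {S0}
  dist 3: {S3}
  dist 4: {S4}
  dist 5: {S5}
  dist 6: {S6}
  dist 7: {S7}
  -> S7 reached at distance 7
Shortest path length = 7

7
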